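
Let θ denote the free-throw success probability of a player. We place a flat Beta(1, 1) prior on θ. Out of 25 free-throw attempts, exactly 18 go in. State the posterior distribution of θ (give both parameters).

Posterior: Beta(19, 8)

Observing 18 successes and 7 failures updates Beta(1, 1) by adding the success and failure counts to the two shape parameters: α = 1+18 = 19, β = 1+7 = 8.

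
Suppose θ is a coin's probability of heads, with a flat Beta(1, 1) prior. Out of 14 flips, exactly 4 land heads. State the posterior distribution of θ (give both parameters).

Observing 4 successes and 10 failures updates Beta(1, 1) by adding the success and failure counts to the two shape parameters: α = 1+4 = 5, β = 1+10 = 11.

Posterior: Beta(5, 11)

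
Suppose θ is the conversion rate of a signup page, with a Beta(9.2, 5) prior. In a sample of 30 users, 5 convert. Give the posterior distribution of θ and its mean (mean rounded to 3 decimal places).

Observing 5 successes and 25 failures updates Beta(9.2, 5) by adding the success and failure counts to the two shape parameters: α = 9.2+5 = 14.2, β = 5+25 = 30.
E[θ | data] = 14.2/(14.2+30) = 0.321.

Posterior: Beta(14.2, 30); mean ≈ 0.321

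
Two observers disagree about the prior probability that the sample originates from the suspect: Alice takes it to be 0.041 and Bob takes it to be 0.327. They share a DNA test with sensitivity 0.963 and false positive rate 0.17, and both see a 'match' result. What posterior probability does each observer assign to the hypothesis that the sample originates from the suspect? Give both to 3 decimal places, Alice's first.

Alice: 0.195; Bob: 0.734

The likelihood ratio for a 'match' result is 0.963/0.17 = 5.6647.
Alice: prior odds 0.041/0.959 = 0.042753; posterior odds 0.24218; posterior probability 0.195.
Bob: prior odds 0.327/0.673 = 0.48588; posterior odds 2.7524; posterior probability 0.734.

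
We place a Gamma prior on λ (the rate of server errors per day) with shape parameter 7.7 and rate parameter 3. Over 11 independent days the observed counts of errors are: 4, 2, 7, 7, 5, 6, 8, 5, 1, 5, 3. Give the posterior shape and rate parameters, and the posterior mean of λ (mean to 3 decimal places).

Posterior: Gamma(shape=60.7, rate=14); mean ≈ 4.336

Total count ∑xᵢ = 53 over n = 11 days.
Gamma is conjugate to the Poisson likelihood: posterior is Gamma(shape = 7.7+53 = 60.7, rate = 3+11 = 14).
E[λ | data] = 60.7/14 = 4.336.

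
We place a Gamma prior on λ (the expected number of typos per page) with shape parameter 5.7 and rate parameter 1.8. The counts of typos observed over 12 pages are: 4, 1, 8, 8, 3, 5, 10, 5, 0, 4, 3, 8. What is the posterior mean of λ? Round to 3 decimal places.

Posterior mean ≈ 4.688

The Poisson likelihood adds the total count to the shape and the number of exposure periods to the rate. Here ∑xᵢ = 59 and n = 12, so shape 5.7→64.7 and rate 1.8→13.8.
Posterior mean = shape/rate = 64.7/13.8 = 4.688.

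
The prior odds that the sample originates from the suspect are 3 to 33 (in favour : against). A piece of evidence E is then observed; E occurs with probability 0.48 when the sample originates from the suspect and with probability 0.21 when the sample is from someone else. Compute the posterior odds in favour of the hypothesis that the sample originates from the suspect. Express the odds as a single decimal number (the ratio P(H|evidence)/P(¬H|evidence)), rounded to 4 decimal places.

Prior odds = 3/33 = 0.090909.
Likelihood ratio for E = 0.48/0.21 = 2.2857.
Posterior odds = prior odds × LR = 0.20779.

Posterior odds ≈ 0.2078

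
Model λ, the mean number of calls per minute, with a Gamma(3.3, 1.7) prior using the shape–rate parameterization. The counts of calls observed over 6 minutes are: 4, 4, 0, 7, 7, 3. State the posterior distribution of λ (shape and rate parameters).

Total count ∑xᵢ = 25 over n = 6 minutes.
Gamma is conjugate to the Poisson likelihood: posterior is Gamma(shape = 3.3+25 = 28.3, rate = 1.7+6 = 7.7).

Posterior: Gamma(shape=28.3, rate=7.7)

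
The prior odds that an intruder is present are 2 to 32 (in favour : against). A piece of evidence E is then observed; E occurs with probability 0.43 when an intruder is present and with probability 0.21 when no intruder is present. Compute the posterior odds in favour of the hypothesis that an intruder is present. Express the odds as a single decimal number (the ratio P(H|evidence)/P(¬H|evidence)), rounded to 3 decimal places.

Posterior odds ≈ 0.128

Prior odds = 2/32 = 0.062500. In log-odds, ln(0.062500) = -2.7726.
Add log likelihood ratio: ln(2.0476) = 0.71668.
Posterior log-odds = -2.0559, so posterior odds = exp(-2.0559) = 0.12798.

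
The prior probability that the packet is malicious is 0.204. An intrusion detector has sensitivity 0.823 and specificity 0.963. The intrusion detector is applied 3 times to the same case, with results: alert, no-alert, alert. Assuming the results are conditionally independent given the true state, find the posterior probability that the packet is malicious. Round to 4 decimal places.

With H the event that the packet is malicious, the joint likelihood of the observed sequence is P(data|H) = 0.823·0.177·0.823 = 0.11989 and P(data|¬H) = 0.037·0.963·0.037 = 0.0013183.
Bayes: P(H|data) = 0.204·0.11989 / (0.204·0.11989 + 0.796·0.0013183) = 0.024457/0.025506 = 0.9589.

Posterior P(H) ≈ 0.9589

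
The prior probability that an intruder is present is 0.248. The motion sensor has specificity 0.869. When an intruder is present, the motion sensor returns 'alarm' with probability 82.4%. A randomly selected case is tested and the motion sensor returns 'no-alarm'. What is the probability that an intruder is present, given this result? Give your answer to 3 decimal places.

P(H | E) ≈ 0.063

Let H be the event that an intruder is present. P(H) = 0.248, so P(¬H) = 0.752. With E the 'no-alarm' result, P(E|H) = 0.176 and P(E|¬H) = 0.869.
P(E) = 0.176·0.248 + 0.869·0.752 = 0.043648 + 0.65349 = 0.69714.
By Bayes' theorem, P(H|E) = 0.043648 / 0.69714 = 0.063.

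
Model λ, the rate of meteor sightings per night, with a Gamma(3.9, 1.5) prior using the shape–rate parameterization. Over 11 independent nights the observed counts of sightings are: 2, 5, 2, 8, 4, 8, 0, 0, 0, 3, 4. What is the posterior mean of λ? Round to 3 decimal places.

The Poisson likelihood adds the total count to the shape and the number of exposure periods to the rate. Here ∑xᵢ = 36 and n = 11, so shape 3.9→39.9 and rate 1.5→12.5.
Posterior mean = shape/rate = 39.9/12.5 = 3.192.

Posterior mean ≈ 3.192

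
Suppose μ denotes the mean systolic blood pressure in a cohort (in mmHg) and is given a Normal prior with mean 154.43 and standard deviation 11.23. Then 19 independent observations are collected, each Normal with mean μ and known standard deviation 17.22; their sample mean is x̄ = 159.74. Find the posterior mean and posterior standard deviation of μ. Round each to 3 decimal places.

Prior precision 1/τ₀² = 1/11.23² = 0.00792940; data precision n/σ² = 19/17.22² = 0.0640748.
Posterior precision = 0.00792940 + 0.0640748 = 0.0720042, giving posterior SD = 1/√0.0720042 = 3.727.
Posterior mean = (0.00792940·154.43 + 0.0640748·159.74) / 0.0720042 = 159.155.

Posterior mean ≈ 159.155; posterior SD ≈ 3.727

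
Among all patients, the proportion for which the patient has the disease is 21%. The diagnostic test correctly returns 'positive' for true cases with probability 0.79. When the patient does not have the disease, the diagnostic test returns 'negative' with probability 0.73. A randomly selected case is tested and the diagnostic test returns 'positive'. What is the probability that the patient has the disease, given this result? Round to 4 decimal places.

P(H | E) ≈ 0.4375

Write H for 'the patient has the disease'. Prior odds H:¬H = 0.21/0.79 = 0.26582. For the 'positive' outcome, the likelihood ratio is 0.79/0.27 = 2.9259.
Posterior odds = 0.26582 × 2.9259 = 0.77778, so P(H|E) = 0.77778/(1+0.77778) = 0.4375.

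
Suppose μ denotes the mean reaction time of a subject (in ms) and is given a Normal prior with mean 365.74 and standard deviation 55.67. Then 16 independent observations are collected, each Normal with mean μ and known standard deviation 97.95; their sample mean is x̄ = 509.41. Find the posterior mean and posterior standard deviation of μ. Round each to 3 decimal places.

With known σ, the Normal prior is conjugate. Weight on the data is w = (n/σ²)/(n/σ² + 1/τ₀²) = 0.00166767/(0.00166767+0.00032267) = 0.83788.
Posterior mean = w·x̄ + (1−w)·μ₀ = 0.83788·509.41 + 0.16212·365.74 = 486.119. Posterior variance = 1/(0.00166767+0.00032267) = 502.426, so SD = 22.415.

Posterior mean ≈ 486.119; posterior SD ≈ 22.415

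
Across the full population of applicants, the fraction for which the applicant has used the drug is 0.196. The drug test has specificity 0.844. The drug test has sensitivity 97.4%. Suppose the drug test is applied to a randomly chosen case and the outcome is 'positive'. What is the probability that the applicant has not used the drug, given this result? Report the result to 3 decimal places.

P(¬H | E) ≈ 0.396

Let H be the event that the applicant has used the drug. P(H) = 0.196, so P(¬H) = 0.804. With E the 'positive' result, P(E|H) = 0.974 and P(E|¬H) = 0.156.
P(E) = 0.974·0.196 + 0.156·0.804 = 0.19090 + 0.12542 = 0.31633.
By Bayes' theorem, P(H|E) = 0.19090 / 0.31633 = 0.604. Hence P(¬H|E) = 1 − 0.604 = 0.396.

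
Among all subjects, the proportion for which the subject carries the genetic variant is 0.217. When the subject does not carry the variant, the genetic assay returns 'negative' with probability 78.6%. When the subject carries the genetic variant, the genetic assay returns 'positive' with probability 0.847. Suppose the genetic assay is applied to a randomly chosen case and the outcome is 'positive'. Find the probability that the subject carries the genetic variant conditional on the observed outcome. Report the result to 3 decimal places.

Write H for 'the subject carries the genetic variant'. Prior odds H:¬H = 0.217/0.783 = 0.27714. For the 'positive' outcome, the likelihood ratio is 0.847/0.214 = 3.9579.
Posterior odds = 0.27714 × 3.9579 = 1.0969, so P(H|E) = 1.0969/(1+1.0969) = 0.523.

P(H | E) ≈ 0.523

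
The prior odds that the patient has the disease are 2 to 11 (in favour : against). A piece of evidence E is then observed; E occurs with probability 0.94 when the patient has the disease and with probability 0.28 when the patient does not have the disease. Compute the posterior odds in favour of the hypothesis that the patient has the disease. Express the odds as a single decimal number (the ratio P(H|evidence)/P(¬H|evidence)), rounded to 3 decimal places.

Prior odds = 2/11 = 0.18182. In log-odds, ln(0.18182) = -1.7047.
Add log likelihood ratio: ln(3.3571) = 1.2111.
Posterior log-odds = -0.49366, so posterior odds = exp(-0.49366) = 0.61039.

Posterior odds ≈ 0.610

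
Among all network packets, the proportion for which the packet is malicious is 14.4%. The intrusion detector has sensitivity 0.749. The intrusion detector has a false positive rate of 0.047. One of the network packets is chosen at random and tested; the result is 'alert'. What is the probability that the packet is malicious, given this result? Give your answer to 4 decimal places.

Write H for 'the packet is malicious'. Prior odds H:¬H = 0.144/0.856 = 0.16822. For the 'alert' outcome, the likelihood ratio is 0.749/0.047 = 15.936.
Posterior odds = 0.16822 × 15.936 = 2.6809, so P(H|E) = 2.6809/(1+2.6809) = 0.7283.

P(H | E) ≈ 0.7283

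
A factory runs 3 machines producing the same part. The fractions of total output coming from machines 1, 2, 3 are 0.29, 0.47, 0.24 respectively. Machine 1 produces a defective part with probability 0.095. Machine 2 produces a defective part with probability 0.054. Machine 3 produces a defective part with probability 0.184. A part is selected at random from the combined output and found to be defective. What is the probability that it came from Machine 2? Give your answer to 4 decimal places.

Tabulate prior·likelihood by source: [1] prior 0.29, lik 0.095, product 0.02755; [2] prior 0.47, lik 0.054, product 0.02538; [3] prior 0.24, lik 0.184, product 0.04416.
Normalizing constant = 0.097090; the posterior for Machine 2 is its product over the sum, 0.02538/0.097090 = 0.2614.

Posterior probability ≈ 0.2614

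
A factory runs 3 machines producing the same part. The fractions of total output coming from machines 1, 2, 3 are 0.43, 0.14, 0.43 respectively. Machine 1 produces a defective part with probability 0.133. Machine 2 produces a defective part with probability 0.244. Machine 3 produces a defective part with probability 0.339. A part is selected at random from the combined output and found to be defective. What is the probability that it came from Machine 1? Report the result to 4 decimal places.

Tabulate prior·likelihood by source: [1] prior 0.43, lik 0.133, product 0.05719; [2] prior 0.14, lik 0.244, product 0.03416; [3] prior 0.43, lik 0.339, product 0.1458.
Normalizing constant = 0.23712; the posterior for Machine 1 is its product over the sum, 0.05719/0.23712 = 0.2412.

Posterior probability ≈ 0.2412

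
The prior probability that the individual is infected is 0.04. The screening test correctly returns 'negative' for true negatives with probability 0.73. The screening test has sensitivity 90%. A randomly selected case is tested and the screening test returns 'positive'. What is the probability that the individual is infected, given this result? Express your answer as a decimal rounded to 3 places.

Let H be the event that the individual is infected. P(H) = 0.04, so P(¬H) = 0.96. With E the 'positive' result, P(E|H) = 0.9 and P(E|¬H) = 0.27.
P(E) = 0.9·0.04 + 0.27·0.96 = 0.036000 + 0.25920 = 0.29520.
By Bayes' theorem, P(H|E) = 0.036000 / 0.29520 = 0.122.

P(H | E) ≈ 0.122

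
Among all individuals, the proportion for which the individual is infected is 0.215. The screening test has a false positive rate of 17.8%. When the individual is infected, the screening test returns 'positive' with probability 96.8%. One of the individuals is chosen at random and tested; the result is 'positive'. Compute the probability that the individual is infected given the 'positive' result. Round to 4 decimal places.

Let H be the event that the individual is infected. P(H) = 0.215, so P(¬H) = 0.785. With E the 'positive' result, P(E|H) = 0.968 and P(E|¬H) = 0.178.
P(E) = 0.968·0.215 + 0.178·0.785 = 0.20812 + 0.13973 = 0.34785.
By Bayes' theorem, P(H|E) = 0.20812 / 0.34785 = 0.5983.

P(H | E) ≈ 0.5983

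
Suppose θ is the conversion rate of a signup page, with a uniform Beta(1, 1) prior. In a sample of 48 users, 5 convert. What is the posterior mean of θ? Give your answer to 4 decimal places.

The binomial likelihood is conjugate to the Beta prior: with 5 successes and 43 failures, the posterior is Beta(1+5, 1+43) = Beta(6, 44).
Posterior mean = α/(α+β) = 6/50 = 0.1200.

Posterior mean ≈ 0.1200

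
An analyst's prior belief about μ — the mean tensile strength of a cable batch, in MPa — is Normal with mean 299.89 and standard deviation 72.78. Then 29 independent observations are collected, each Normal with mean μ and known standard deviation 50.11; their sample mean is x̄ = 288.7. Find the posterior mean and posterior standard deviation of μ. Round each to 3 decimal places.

Prior precision 1/τ₀² = 1/72.78² = 0.00018879; data precision n/σ² = 29/50.11² = 0.0115491.
Posterior precision = 0.00018879 + 0.0115491 = 0.0117379, giving posterior SD = 1/√0.0117379 = 9.230.
Posterior mean = (0.00018879·299.89 + 0.0115491·288.7) / 0.0117379 = 288.880.

Posterior mean ≈ 288.880; posterior SD ≈ 9.230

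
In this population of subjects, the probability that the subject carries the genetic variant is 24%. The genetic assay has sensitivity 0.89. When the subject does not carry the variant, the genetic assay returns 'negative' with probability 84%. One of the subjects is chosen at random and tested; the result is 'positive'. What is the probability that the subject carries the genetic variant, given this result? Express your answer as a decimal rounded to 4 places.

Write H for 'the subject carries the genetic variant'. Prior odds H:¬H = 0.24/0.76 = 0.31579. For the 'positive' outcome, the likelihood ratio is 0.89/0.16 = 5.5625.
Posterior odds = 0.31579 × 5.5625 = 1.7566, so P(H|E) = 1.7566/(1+1.7566) = 0.6372.

P(H | E) ≈ 0.6372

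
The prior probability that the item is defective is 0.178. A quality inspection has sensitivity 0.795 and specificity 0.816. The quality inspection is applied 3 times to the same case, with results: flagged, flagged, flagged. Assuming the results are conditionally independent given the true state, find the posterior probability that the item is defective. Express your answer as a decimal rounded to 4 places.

Let H be the event that the item is defective; start with P(H) = 0.178. P('flagged'|H) = 0.795, P('flagged'|¬H) = 0.184.
Update on result 1 ('flagged'): P(H) ← 0.795·0.1780 / (0.795·0.1780 + 0.184·0.8220) = 0.14151/0.29276 = 0.4834.
Update on result 2 ('flagged'): P(H) ← 0.795·0.4834 / (0.795·0.4834 + 0.184·0.5166) = 0.38428/0.47934 = 0.8017.
Update on result 3 ('flagged'): P(H) ← 0.795·0.8017 / (0.795·0.8017 + 0.184·0.1983) = 0.63734/0.67383 = 0.9458.

Posterior P(H) ≈ 0.9458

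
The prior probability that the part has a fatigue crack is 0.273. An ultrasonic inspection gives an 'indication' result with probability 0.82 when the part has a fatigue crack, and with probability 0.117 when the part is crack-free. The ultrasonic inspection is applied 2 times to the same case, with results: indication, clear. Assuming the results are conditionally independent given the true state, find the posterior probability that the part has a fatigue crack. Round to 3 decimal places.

Posterior P(H) ≈ 0.349

With H the event that the part has a fatigue crack, the joint likelihood of the observed sequence is P(data|H) = 0.82·0.18 = 0.14760 and P(data|¬H) = 0.117·0.883 = 0.10331.
Bayes: P(H|data) = 0.273·0.14760 / (0.273·0.14760 + 0.727·0.10331) = 0.040295/0.11540 = 0.3492.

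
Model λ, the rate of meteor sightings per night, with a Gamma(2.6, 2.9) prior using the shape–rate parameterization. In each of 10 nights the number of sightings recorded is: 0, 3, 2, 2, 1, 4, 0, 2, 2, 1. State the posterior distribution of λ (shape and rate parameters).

Posterior: Gamma(shape=19.6, rate=12.9)

Total count ∑xᵢ = 17 over n = 10 nights.
Gamma is conjugate to the Poisson likelihood: posterior is Gamma(shape = 2.6+17 = 19.6, rate = 2.9+10 = 12.9).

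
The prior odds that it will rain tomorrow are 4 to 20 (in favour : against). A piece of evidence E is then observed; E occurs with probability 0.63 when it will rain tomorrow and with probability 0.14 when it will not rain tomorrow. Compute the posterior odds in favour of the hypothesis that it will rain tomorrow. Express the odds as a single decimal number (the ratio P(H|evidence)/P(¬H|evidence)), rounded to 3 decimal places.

Prior odds = 4/20 = 0.20000. In log-odds, ln(0.20000) = -1.6094.
Add log likelihood ratio: ln(4.5000) = 1.5041.
Posterior log-odds = -0.10536, so posterior odds = exp(-0.10536) = 0.90000.

Posterior odds ≈ 0.900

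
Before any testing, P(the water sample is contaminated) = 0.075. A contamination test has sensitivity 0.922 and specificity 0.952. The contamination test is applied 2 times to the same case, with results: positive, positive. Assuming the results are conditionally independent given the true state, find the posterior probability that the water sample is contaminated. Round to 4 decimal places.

Posterior P(H) ≈ 0.9677

Let H be the event that the water sample is contaminated; start with P(H) = 0.075. P('positive'|H) = 0.922, P('positive'|¬H) = 0.048.
Update on result 1 ('positive'): P(H) ← 0.922·0.0750 / (0.922·0.0750 + 0.048·0.9250) = 0.069150/0.11355 = 0.6090.
Update on result 2 ('positive'): P(H) ← 0.922·0.6090 / (0.922·0.6090 + 0.048·0.3910) = 0.56148/0.58025 = 0.9677.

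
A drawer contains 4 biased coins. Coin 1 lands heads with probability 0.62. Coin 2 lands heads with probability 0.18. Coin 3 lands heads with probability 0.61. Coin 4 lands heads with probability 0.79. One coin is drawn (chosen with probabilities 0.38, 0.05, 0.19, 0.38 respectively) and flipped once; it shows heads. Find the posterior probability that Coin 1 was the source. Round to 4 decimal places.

Posterior probability ≈ 0.3566

P(heads|C1) = 0.62; P(heads|C2) = 0.18; P(heads|C3) = 0.61; P(heads|C4) = 0.79.
Prior × likelihood for each source: 0.38·0.62=0.2356, 0.05·0.18=0.009000, 0.19·0.61=0.1159, 0.38·0.79=0.3002. Summing gives P(heads) = 0.66070.
P(Coin 1 | heads) = 0.2356 / 0.66070 = 0.3566.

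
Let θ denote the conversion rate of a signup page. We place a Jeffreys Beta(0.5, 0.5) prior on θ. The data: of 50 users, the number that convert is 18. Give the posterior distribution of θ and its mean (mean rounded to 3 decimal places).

Posterior: Beta(18.5, 32.5); mean ≈ 0.363

Observing 18 successes and 32 failures updates Beta(0.5, 0.5) by adding the success and failure counts to the two shape parameters: α = 0.5+18 = 18.5, β = 0.5+32 = 32.5.
Posterior mean = α/(α+β) = 18.5/51 = 0.363.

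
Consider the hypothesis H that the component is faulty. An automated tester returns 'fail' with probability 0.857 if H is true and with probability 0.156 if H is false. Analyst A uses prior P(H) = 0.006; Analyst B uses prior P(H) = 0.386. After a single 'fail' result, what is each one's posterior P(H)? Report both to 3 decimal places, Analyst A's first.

The likelihood ratio for a 'fail' result is 0.857/0.156 = 5.4936.
Analyst A: prior odds 0.006/0.994 = 0.0060362; posterior odds 0.033161; posterior probability 0.032.
Analyst B: prior odds 0.386/0.614 = 0.62866; posterior odds 3.4536; posterior probability 0.775.

Analyst A: 0.032; Analyst B: 0.775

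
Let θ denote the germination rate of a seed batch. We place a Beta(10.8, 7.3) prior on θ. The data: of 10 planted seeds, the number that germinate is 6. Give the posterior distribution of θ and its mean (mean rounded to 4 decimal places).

Observing 6 successes and 4 failures updates Beta(10.8, 7.3) by adding the success and failure counts to the two shape parameters: α = 10.8+6 = 16.8, β = 7.3+4 = 11.3.
Posterior mean = α/(α+β) = 16.8/28.1 = 0.5979.

Posterior: Beta(16.8, 11.3); mean ≈ 0.5979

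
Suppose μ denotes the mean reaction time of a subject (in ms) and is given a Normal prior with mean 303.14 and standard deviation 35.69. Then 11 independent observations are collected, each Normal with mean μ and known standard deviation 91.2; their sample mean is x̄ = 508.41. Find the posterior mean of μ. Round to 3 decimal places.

With known σ, the Normal prior is conjugate. Weight on the data is w = (n/σ²)/(n/σ² + 1/τ₀²) = 0.00132252/(0.00132252+0.00078507) = 0.62750.
Posterior mean = w·x̄ + (1−w)·μ₀ = 0.62750·508.41 + 0.37250·303.14 = 431.948.

Posterior mean ≈ 431.948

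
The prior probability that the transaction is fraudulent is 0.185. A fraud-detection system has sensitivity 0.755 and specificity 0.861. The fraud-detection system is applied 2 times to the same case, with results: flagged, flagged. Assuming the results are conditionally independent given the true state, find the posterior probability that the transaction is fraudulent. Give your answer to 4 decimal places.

Posterior P(H) ≈ 0.8701

With H the event that the transaction is fraudulent, the joint likelihood of the observed sequence is P(data|H) = 0.755·0.755 = 0.57003 and P(data|¬H) = 0.139·0.139 = 0.019321.
Bayes: P(H|data) = 0.185·0.57003 / (0.185·0.57003 + 0.815·0.019321) = 0.10545/0.12120 = 0.8701.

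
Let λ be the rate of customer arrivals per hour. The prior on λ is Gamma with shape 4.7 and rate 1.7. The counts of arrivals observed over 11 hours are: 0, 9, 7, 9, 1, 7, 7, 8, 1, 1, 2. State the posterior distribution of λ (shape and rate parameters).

The Poisson likelihood adds the total count to the shape and the number of exposure periods to the rate. Here ∑xᵢ = 52 and n = 11, so shape 4.7→56.7 and rate 1.7→12.7.

Posterior: Gamma(shape=56.7, rate=12.7)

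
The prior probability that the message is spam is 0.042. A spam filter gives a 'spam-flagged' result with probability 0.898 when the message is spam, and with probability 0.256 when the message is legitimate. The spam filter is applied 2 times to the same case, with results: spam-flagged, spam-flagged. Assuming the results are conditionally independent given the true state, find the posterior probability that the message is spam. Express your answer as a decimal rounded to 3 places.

With H the event that the message is spam, the joint likelihood of the observed sequence is P(data|H) = 0.898·0.898 = 0.80640 and P(data|¬H) = 0.256·0.256 = 0.065536.
Bayes: P(H|data) = 0.042·0.80640 / (0.042·0.80640 + 0.958·0.065536) = 0.033869/0.096652 = 0.3504.

Posterior P(H) ≈ 0.350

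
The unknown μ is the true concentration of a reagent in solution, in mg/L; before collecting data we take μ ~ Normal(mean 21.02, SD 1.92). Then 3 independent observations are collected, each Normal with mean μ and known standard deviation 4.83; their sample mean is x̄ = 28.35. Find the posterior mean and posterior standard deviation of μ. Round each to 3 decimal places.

Posterior mean ≈ 23.377; posterior SD ≈ 1.581

With known σ, the Normal prior is conjugate. Weight on the data is w = (n/σ²)/(n/σ² + 1/τ₀²) = 0.128596/(0.128596+0.271267) = 0.32160.
Posterior mean = w·x̄ + (1−w)·μ₀ = 0.32160·28.35 + 0.67840·21.02 = 23.377. Posterior variance = 1/(0.128596+0.271267) = 2.50086, so SD = 1.581.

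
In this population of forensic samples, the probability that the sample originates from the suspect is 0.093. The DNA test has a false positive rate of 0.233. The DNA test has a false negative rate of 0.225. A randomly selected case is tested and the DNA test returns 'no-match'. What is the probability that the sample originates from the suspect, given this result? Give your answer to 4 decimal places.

P(H | E) ≈ 0.0292

Write H for 'the sample originates from the suspect'. Prior odds H:¬H = 0.093/0.907 = 0.10254. For the 'no-match' outcome, the likelihood ratio is 0.225/0.767 = 0.29335.
Posterior odds = 0.10254 × 0.29335 = 0.030079, so P(H|E) = 0.030079/(1+0.030079) = 0.0292.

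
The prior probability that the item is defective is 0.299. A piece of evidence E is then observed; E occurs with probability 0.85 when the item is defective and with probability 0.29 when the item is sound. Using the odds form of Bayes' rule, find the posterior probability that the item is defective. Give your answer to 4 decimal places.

Prior odds = 0.299/(1−0.299) = 0.42653. In log-odds, ln(0.42653) = -0.85206.
Add log likelihood ratio: ln(2.9310) = 1.0754.
Posterior log-odds = 0.22329, so posterior odds = exp(0.22329) = 1.2502. Converting, P(H|E) = 1.2502/2.2502 = 0.5556.

Posterior probability ≈ 0.5556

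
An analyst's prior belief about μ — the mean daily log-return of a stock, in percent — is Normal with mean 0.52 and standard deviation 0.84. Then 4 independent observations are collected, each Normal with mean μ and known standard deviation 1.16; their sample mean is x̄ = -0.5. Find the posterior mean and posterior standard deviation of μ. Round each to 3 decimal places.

Prior precision 1/τ₀² = 1/0.84² = 1.41723; data precision n/σ² = 4/1.16² = 2.97265.
Posterior precision = 1.41723 + 2.97265 = 4.38989, giving posterior SD = 1/√4.38989 = 0.477.
Posterior mean = (1.41723·0.52 + 2.97265·-0.5) / 4.38989 = -0.171.

Posterior mean ≈ -0.171; posterior SD ≈ 0.477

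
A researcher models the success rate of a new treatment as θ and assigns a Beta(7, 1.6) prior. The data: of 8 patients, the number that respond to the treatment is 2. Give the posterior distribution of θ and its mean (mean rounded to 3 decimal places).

Posterior: Beta(9, 7.6); mean ≈ 0.542

The binomial likelihood is conjugate to the Beta prior: with 2 successes and 6 failures, the posterior is Beta(7+2, 1.6+6) = Beta(9, 7.6).
E[θ | data] = 9/(9+7.6) = 0.542.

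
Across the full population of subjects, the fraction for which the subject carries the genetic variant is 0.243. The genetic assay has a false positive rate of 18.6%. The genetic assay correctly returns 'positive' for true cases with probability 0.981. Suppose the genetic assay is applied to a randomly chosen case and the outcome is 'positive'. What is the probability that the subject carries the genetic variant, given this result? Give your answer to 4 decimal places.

Let H be the event that the subject carries the genetic variant. P(H) = 0.243, so P(¬H) = 0.757. With E the 'positive' result, P(E|H) = 0.981 and P(E|¬H) = 0.186.
P(E) = 0.981·0.243 + 0.186·0.757 = 0.23838 + 0.14080 = 0.37918.
By Bayes' theorem, P(H|E) = 0.23838 / 0.37918 = 0.6287.

P(H | E) ≈ 0.6287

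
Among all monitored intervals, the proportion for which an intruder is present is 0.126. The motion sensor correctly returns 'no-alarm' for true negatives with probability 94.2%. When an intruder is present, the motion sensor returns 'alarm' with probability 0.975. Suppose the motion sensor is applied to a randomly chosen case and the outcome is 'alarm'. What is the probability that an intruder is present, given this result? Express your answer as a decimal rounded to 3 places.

Write H for 'an intruder is present'. Prior odds H:¬H = 0.126/0.874 = 0.14416. For the 'alarm' outcome, the likelihood ratio is 0.975/0.058 = 16.810.
Posterior odds = 0.14416 × 16.810 = 2.4235, so P(H|E) = 2.4235/(1+2.4235) = 0.708.

P(H | E) ≈ 0.708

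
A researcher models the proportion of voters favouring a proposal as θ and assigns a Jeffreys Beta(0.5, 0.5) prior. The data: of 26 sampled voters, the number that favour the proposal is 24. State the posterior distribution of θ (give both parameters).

Posterior: Beta(24.5, 2.5)

Observing 24 successes and 2 failures updates Beta(0.5, 0.5) by adding the success and failure counts to the two shape parameters: α = 0.5+24 = 24.5, β = 0.5+2 = 2.5.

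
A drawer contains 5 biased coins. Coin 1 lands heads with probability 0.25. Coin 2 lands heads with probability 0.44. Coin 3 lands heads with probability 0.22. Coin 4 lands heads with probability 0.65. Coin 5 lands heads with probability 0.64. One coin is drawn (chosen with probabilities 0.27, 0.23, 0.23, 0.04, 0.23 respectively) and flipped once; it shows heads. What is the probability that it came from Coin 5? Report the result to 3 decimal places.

Posterior probability ≈ 0.375

P(heads|C1) = 0.25; P(heads|C2) = 0.44; P(heads|C3) = 0.22; P(heads|C4) = 0.65; P(heads|C5) = 0.64.
Prior × likelihood for each source: 0.27·0.25=0.06750, 0.23·0.44=0.1012, 0.23·0.22=0.05060, 0.04·0.65=0.02600, 0.23·0.64=0.1472. Summing gives P(heads) = 0.39250.
P(Coin 5 | heads) = 0.1472 / 0.39250 = 0.375.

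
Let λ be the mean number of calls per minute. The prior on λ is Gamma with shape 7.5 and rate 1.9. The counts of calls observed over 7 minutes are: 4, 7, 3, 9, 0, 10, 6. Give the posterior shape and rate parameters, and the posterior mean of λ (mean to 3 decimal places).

Total count ∑xᵢ = 39 over n = 7 minutes.
Gamma is conjugate to the Poisson likelihood: posterior is Gamma(shape = 7.5+39 = 46.5, rate = 1.9+7 = 8.9).
Posterior mean = shape/rate = 46.5/8.9 = 5.225.

Posterior: Gamma(shape=46.5, rate=8.9); mean ≈ 5.225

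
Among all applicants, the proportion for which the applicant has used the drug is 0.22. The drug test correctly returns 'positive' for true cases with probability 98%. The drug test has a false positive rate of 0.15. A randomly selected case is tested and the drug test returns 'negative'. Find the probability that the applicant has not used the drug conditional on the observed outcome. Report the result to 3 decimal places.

Let H be the event that the applicant has used the drug. P(H) = 0.22, so P(¬H) = 0.78. With E the 'negative' result, P(E|H) = 0.02 and P(E|¬H) = 0.85.
P(E) = 0.02·0.22 + 0.85·0.78 = 0.0044000 + 0.66300 = 0.66740.
By Bayes' theorem, P(H|E) = 0.0044000 / 0.66740 = 0.007. Hence P(¬H|E) = 1 − 0.007 = 0.993.

P(¬H | E) ≈ 0.993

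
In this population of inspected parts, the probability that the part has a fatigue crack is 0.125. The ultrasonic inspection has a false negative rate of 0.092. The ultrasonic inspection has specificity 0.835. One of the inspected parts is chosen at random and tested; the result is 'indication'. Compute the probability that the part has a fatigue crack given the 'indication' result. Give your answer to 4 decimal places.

P(H | E) ≈ 0.4401

Let H be the event that the part has a fatigue crack. P(H) = 0.125, so P(¬H) = 0.875. With E the 'indication' result, P(E|H) = 0.908 and P(E|¬H) = 0.165.
P(E) = 0.908·0.125 + 0.165·0.875 = 0.11350 + 0.14438 = 0.25788.
By Bayes' theorem, P(H|E) = 0.11350 / 0.25788 = 0.4401.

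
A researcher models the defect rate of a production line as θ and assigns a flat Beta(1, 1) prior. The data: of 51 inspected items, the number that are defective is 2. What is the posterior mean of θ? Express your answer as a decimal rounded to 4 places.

Posterior mean ≈ 0.0566

The binomial likelihood is conjugate to the Beta prior: with 2 successes and 49 failures, the posterior is Beta(1+2, 1+49) = Beta(3, 50).
Posterior mean = α/(α+β) = 3/53 = 0.0566.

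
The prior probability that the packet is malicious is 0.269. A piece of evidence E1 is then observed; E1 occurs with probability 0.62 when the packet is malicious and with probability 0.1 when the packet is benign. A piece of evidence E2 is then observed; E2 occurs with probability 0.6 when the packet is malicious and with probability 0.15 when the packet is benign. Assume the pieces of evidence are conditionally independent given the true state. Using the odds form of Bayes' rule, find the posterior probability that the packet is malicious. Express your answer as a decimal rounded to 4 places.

Prior odds = 0.269/(1−0.269) = 0.36799. In log-odds, ln(0.36799) = -0.99970.
Add log likelihood ratios: ln(6.2000) + ln(4.0000) = 3.2108.
Posterior log-odds = 2.2111, so posterior odds = exp(2.2111) = 9.1261. Converting, P(H|E) = 9.1261/10.126 = 0.9012.

Posterior probability ≈ 0.9012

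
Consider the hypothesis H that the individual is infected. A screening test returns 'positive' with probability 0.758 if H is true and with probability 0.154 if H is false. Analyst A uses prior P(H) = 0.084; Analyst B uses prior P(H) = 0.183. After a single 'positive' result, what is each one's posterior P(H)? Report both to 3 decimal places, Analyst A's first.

The likelihood ratio for a 'positive' result is 0.758/0.154 = 4.9221.
Analyst A: prior odds 0.084/0.916 = 0.091703; posterior odds 0.45137; posterior probability 0.311.
Analyst B: prior odds 0.183/0.817 = 0.22399; posterior odds 1.1025; posterior probability 0.524.

Analyst A: 0.311; Analyst B: 0.524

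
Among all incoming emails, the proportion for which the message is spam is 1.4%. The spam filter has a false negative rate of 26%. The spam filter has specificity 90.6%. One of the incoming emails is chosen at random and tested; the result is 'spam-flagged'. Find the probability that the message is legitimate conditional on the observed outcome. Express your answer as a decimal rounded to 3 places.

P(¬H | E) ≈ 0.899

Write H for 'the message is spam'. Prior odds H:¬H = 0.014/0.986 = 0.014199. For the 'spam-flagged' outcome, the likelihood ratio is 0.74/0.094 = 7.8723.
Posterior odds = 0.014199 × 7.8723 = 0.11178, so P(H|E) = 0.11178/(1+0.11178) = 0.101. Then P(¬H|E) = 1 − 0.101 = 0.899.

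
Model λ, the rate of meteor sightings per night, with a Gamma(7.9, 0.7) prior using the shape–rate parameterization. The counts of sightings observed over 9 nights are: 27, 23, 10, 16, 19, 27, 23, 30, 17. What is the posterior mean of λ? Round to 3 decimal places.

Posterior mean ≈ 20.608

Total count ∑xᵢ = 192 over n = 9 nights.
Gamma is conjugate to the Poisson likelihood: posterior is Gamma(shape = 7.9+192 = 199.9, rate = 0.7+9 = 9.7).
E[λ | data] = 199.9/9.7 = 20.608.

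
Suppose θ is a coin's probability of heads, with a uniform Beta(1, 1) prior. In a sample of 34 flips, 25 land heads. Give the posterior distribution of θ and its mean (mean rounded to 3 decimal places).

Observing 25 successes and 9 failures updates Beta(1, 1) by adding the success and failure counts to the two shape parameters: α = 1+25 = 26, β = 1+9 = 10.
E[θ | data] = 26/(26+10) = 0.722.

Posterior: Beta(26, 10); mean ≈ 0.722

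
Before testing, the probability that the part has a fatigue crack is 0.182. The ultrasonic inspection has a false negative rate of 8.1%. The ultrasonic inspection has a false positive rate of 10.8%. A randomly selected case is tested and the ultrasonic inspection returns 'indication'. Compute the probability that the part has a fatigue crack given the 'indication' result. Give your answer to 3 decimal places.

P(H | E) ≈ 0.654

Let H be the event that the part has a fatigue crack. P(H) = 0.182, so P(¬H) = 0.818. With E the 'indication' result, P(E|H) = 0.919 and P(E|¬H) = 0.108.
P(E) = 0.919·0.182 + 0.108·0.818 = 0.16726 + 0.088344 = 0.25560.
By Bayes' theorem, P(H|E) = 0.16726 / 0.25560 = 0.654.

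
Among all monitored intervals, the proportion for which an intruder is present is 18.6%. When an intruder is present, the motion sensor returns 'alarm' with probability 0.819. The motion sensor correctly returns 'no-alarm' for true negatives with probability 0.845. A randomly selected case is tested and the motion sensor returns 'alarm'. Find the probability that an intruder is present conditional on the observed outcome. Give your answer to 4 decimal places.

Let H be the event that an intruder is present. P(H) = 0.186, so P(¬H) = 0.814. With E the 'alarm' result, P(E|H) = 0.819 and P(E|¬H) = 0.155.
P(E) = 0.819·0.186 + 0.155·0.814 = 0.15233 + 0.12617 = 0.27850.
By Bayes' theorem, P(H|E) = 0.15233 / 0.27850 = 0.5470.

P(H | E) ≈ 0.5470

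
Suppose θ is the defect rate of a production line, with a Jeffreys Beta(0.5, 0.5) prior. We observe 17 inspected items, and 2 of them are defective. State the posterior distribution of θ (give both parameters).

Observing 2 successes and 15 failures updates Beta(0.5, 0.5) by adding the success and failure counts to the two shape parameters: α = 0.5+2 = 2.5, β = 0.5+15 = 15.5.

Posterior: Beta(2.5, 15.5)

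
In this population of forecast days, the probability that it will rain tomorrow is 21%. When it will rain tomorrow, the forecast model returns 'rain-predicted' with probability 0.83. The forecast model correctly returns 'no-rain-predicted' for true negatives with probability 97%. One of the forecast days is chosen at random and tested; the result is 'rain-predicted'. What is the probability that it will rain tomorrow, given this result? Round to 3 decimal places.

P(H | E) ≈ 0.880

Write H for 'it will rain tomorrow'. Prior odds H:¬H = 0.21/0.79 = 0.26582. For the 'rain-predicted' outcome, the likelihood ratio is 0.83/0.03 = 27.667.
Posterior odds = 0.26582 × 27.667 = 7.3544, so P(H|E) = 7.3544/(1+7.3544) = 0.880.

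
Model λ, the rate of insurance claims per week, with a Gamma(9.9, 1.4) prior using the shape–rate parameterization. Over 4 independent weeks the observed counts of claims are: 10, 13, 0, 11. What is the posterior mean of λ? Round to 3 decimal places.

The Poisson likelihood adds the total count to the shape and the number of exposure periods to the rate. Here ∑xᵢ = 34 and n = 4, so shape 9.9→43.9 and rate 1.4→5.4.
Posterior mean = shape/rate = 43.9/5.4 = 8.130.

Posterior mean ≈ 8.130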